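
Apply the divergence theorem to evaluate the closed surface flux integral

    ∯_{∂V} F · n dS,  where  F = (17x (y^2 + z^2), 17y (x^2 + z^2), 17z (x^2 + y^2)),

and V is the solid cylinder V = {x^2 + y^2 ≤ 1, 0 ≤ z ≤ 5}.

By the divergence theorem,

    ∯_{∂V} F · n dS = ∭_V (∇ · F) dV.

Compute the divergence:
    ∇ · F = ∂F_x/∂x + ∂F_y/∂y + ∂F_z/∂z = 17y^2 + 17z^2 + 17x^2 + 17z^2 + 17x^2 + 17y^2 = 34x^2 + 34y^2 + 34z^2.

In cylindrical coordinates, x = r cos(θ), y = r sin(θ), z = z, dV = r dr dθ dz, with 0 ≤ r ≤ 1, 0 ≤ θ ≤ 2π, 0 ≤ z ≤ 5.

The integrand, after substitution and multiplying by the volume element, becomes (34r^2 + 34z^2) · r, so

    ∭_V (∇·F) dV = ∫_0^{2π} ∫_0^{1} ∫_0^{5} (34r^2 + 34z^2) · r dz dr dθ.

Inner (z from 0 to 5): 170r (r^2 + 25/3).
Middle (r from 0 to 1): 4505/6.
Outer (θ from 0 to 2π): 4505π/3.

Therefore ∯_{∂V} F · n dS = 4505π/3.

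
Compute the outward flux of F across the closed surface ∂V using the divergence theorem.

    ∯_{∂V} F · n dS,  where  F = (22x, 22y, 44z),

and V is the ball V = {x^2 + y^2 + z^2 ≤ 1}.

By the divergence theorem,

    ∯_{∂V} F · n dS = ∭_V (∇ · F) dV.

Compute the divergence:
    ∇ · F = ∂F_x/∂x + ∂F_y/∂y + ∂F_z/∂z = 22 + 22 + 44 = 88.

In spherical coordinates, x = ρ sin(φ) cos(θ), y = ρ sin(φ) sin(θ), z = ρ cos(φ), dV = ρ^2 sin(φ) dρ dφ dθ, with 0 ≤ ρ ≤ 1, 0 ≤ φ ≤ π, 0 ≤ θ ≤ 2π.

The integrand, after substitution and multiplying by the volume element, becomes (88) · ρ^2 sin(φ), so

    ∭_V (∇·F) dV = ∫_0^{2π} ∫_0^{π} ∫_0^{1} (88) · ρ^2 sin(φ) dρ dφ dθ.

Inner (ρ from 0 to 1): 88sin(φ)/3.
Middle (φ from 0 to π): 176/3.
Outer (θ from 0 to 2π): 352π/3.

Therefore ∯_{∂V} F · n dS = 352π/3.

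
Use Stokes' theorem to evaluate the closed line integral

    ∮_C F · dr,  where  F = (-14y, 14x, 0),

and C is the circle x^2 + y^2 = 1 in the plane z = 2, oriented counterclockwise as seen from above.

Let S be the flat disk x^2 + y^2 ≤ 1 in the plane z = 2, with upward unit normal n̂ = ẑ. By Stokes' theorem,

    ∮_C F · dr = ∬_S (∇ × F) · n̂ dS = ∬_D (curl F)_z dA,

where D is the disk x^2 + y^2 ≤ 1.

Compute the curl of F = (-14y, 14x, 0):
    (∇ × F)_x = ∂F_z/∂y - ∂F_y/∂z = 0,
    (∇ × F)_y = ∂F_x/∂z - ∂F_z/∂x = 0,
    (∇ × F)_z = ∂F_y/∂x - ∂F_x/∂y = 28.

On z = 2, (curl F)_z = 28.

Convert to polar (x = r cos θ, y = r sin θ, dA = r dr dθ); the integrand becomes 28, so

    ∬_D (curl F)_z dA = ∫_0^{2π} ∫_0^{1} (28) · r dr dθ.

Inner (r from 0 to 1): 14.
Outer (θ from 0 to 2π): 28π.

Therefore ∮_C F · dr = 28π.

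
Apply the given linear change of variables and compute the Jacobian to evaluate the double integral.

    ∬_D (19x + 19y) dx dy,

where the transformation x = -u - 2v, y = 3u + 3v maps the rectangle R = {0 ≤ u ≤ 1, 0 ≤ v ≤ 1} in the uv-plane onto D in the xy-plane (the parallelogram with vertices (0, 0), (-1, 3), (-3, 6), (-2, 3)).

Compute the Jacobian determinant of (x, y) with respect to (u, v):

    ∂(x,y)/∂(u,v) = | -1  -2 | = (-1)(3) - (-2)(3) = 3.
                   | 3  3 |

Its absolute value is |J| = 3 (the area scaling factor).

Substituting x = -u - 2v, y = 3u + 3v into the integrand,

    19x + 19y → 38u + 19v,

so the integral becomes

    ∬_R (38u + 19v) · |J| du dv = ∫_0^1 ∫_0^1 (114u + 57v) dv du.

Inner (v): 114u + 57/2.
Outer (u): 171/2.

Therefore ∬_D (19x + 19y) dx dy = 171/2.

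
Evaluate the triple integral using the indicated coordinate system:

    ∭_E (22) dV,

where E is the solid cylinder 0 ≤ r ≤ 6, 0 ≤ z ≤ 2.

In cylindrical coordinates, x = r cos(θ), y = r sin(θ), z = z, and dV = r dr dθ dz.

The integrand becomes 22, so

    ∭_E (22) dV = ∫_{0}^{2π} ∫_{0}^{6} ∫_{0}^{2} (22) · r dz dr dθ.

Inner (z): 44r.
Middle (r from 0 to 6): 792.
Outer (θ): 1584π.

Therefore the triple integral equals 1584π.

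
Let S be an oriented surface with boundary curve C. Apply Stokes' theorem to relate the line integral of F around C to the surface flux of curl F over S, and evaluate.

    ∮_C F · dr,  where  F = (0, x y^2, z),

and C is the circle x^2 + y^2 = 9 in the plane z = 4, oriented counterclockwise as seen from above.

Let S be the flat disk x^2 + y^2 ≤ 9 in the plane z = 4, with upward unit normal n̂ = ẑ. By Stokes' theorem,

    ∮_C F · dr = ∬_S (∇ × F) · n̂ dS = ∬_D (curl F)_z dA,

where D is the disk x^2 + y^2 ≤ 9.

Compute the curl of F = (0, x y^2, z):
    (∇ × F)_x = ∂F_z/∂y - ∂F_y/∂z = 0,
    (∇ × F)_y = ∂F_x/∂z - ∂F_z/∂x = 0,
    (∇ × F)_z = ∂F_y/∂x - ∂F_x/∂y = y^2.

On z = 4, (curl F)_z = y^2.

Convert to polar (x = r cos θ, y = r sin θ, dA = r dr dθ); the integrand becomes r^2sin(θ)^2, so

    ∬_D (curl F)_z dA = ∫_0^{2π} ∫_0^{3} (r^2sin(θ)^2) · r dr dθ.

Inner (r from 0 to 3): 81sin(θ)^2/4.
Outer (θ from 0 to 2π): 81π/4.

Therefore ∮_C F · dr = 81π/4.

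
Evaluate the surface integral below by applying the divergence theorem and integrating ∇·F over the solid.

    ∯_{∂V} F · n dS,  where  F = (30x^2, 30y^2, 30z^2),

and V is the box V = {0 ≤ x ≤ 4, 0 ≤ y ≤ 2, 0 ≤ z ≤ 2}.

By the divergence theorem,

    ∯_{∂V} F · n dS = ∭_V (∇ · F) dV.

Compute the divergence:
    ∇ · F = ∂F_x/∂x + ∂F_y/∂y + ∂F_z/∂z = 60x + 60y + 60z.

V is a rectangular box, so dV = dx dy dz with 0 ≤ x ≤ 4, 0 ≤ y ≤ 2, 0 ≤ z ≤ 2.

Integrate (60x + 60y + 60z) over V as an iterated integral:

    ∭_V (∇·F) dV = ∫_0^{4} ∫_0^{2} ∫_0^{2} (60x + 60y + 60z) dz dy dx.

Inner (z from 0 to 2): 120x + 120y + 120.
Middle (y from 0 to 2): 240x + 480.
Outer (x from 0 to 4): 3840.

Therefore ∯_{∂V} F · n dS = 3840.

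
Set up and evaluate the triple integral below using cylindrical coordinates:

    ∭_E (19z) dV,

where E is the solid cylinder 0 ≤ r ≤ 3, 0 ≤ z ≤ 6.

In cylindrical coordinates, x = r cos(θ), y = r sin(θ), z = z, and dV = r dr dθ dz.

The integrand becomes 19z, so

    ∭_E (19z) dV = ∫_{0}^{2π} ∫_{0}^{3} ∫_{0}^{6} (19z) · r dz dr dθ.

Inner (z): 342r.
Middle (r from 0 to 3): 1539.
Outer (θ): 3078π.

Therefore the triple integral equals 3078π.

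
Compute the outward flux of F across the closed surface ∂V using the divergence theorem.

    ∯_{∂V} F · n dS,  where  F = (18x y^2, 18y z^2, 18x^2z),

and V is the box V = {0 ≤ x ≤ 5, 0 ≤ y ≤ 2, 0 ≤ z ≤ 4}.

By the divergence theorem,

    ∯_{∂V} F · n dS = ∭_V (∇ · F) dV.

Compute the divergence:
    ∇ · F = ∂F_x/∂x + ∂F_y/∂y + ∂F_z/∂z = 18y^2 + 18z^2 + 18x^2 = 18x^2 + 18y^2 + 18z^2.

V is a rectangular box, so dV = dx dy dz with 0 ≤ x ≤ 5, 0 ≤ y ≤ 2, 0 ≤ z ≤ 4.

Integrate (18x^2 + 18y^2 + 18z^2) over V as an iterated integral:

    ∭_V (∇·F) dV = ∫_0^{5} ∫_0^{2} ∫_0^{4} (18x^2 + 18y^2 + 18z^2) dz dy dx.

Inner (z from 0 to 4): 72x^2 + 72y^2 + 384.
Middle (y from 0 to 2): 144x^2 + 960.
Outer (x from 0 to 5): 10800.

Therefore ∯_{∂V} F · n dS = 10800.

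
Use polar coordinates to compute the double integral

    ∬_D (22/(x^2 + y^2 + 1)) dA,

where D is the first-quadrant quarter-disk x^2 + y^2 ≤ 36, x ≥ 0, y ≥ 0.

The region D is 0 ≤ r ≤ 6, 0 ≤ θ ≤ π/2 in polar coordinates, where x = r cos(θ), y = r sin(θ), and dA = r dr dθ.

Under the substitution, the integrand becomes 22/(r^2 + 1), so

    ∬_D (22/(x^2 + y^2 + 1)) dA = ∫_{0}^{π/2} ∫_{0}^{6} (22/(r^2 + 1)) · r dr dθ.

Inner integral (in r): ∫_{0}^{6} (22/(r^2 + 1)) · r dr = log(177917621779460413).

Outer integral (in θ): ∫_{0}^{π/2} (log(177917621779460413)) dθ = log(177917621779460413^(π/2)).

Therefore ∬_D (22/(x^2 + y^2 + 1)) dA = log(177917621779460413^(π/2)).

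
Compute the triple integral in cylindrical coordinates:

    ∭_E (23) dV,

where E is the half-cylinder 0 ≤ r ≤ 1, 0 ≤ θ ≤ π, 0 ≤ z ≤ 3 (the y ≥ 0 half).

In cylindrical coordinates, x = r cos(θ), y = r sin(θ), z = z, and dV = r dr dθ dz.

The integrand becomes 23, so

    ∭_E (23) dV = ∫_{0}^{π} ∫_{0}^{1} ∫_{0}^{3} (23) · r dz dr dθ.

Inner (z): 69r.
Middle (r from 0 to 1): 69/2.
Outer (θ): 69π/2.

Therefore the triple integral equals 69π/2.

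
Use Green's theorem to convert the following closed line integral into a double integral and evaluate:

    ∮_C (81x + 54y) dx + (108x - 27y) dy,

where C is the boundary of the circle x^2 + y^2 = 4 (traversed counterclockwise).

Green's theorem converts the closed line integral into a double integral over the enclosed region D:

    ∮_C P dx + Q dy = ∬_D (∂Q/∂x - ∂P/∂y) dA.

Here P = 81x + 54y, Q = 108x - 27y, so

    ∂Q/∂x = 108,    ∂P/∂y = 54,
    ∂Q/∂x - ∂P/∂y = 54.

D is the region x^2 + y^2 ≤ 4. Evaluating the double integral:

In polar coordinates (x = r cos θ, y = r sin θ, dA = r dr dθ) the integrand becomes 54, so

    ∬_D (54) dA = ∫_0^{2π} ∫_0^{2} (54) · r dr dθ.

Inner (r from 0 to 2): 108.
Outer (θ from 0 to 2π): 216π.

Therefore ∮_C P dx + Q dy = 216π.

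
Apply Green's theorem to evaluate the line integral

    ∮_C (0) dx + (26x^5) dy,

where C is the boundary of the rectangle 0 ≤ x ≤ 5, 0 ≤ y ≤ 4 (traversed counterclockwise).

Green's theorem converts the closed line integral into a double integral over the enclosed region D:

    ∮_C P dx + Q dy = ∬_D (∂Q/∂x - ∂P/∂y) dA.

Here P = 0, Q = 26x^5, so

    ∂Q/∂x = 130x^4,    ∂P/∂y = 0,
    ∂Q/∂x - ∂P/∂y = 130x^4.

D is the region 0 ≤ x ≤ 5, 0 ≤ y ≤ 4. Evaluating the double integral:

    ∬_D (130x^4) dA = ∫_0^{5} ∫_0^{4} (130x^4) dy dx.

Inner (y from 0 to 4): 520x^4.
Outer (x from 0 to 5): 325000.

Therefore ∮_C P dx + Q dy = 325000.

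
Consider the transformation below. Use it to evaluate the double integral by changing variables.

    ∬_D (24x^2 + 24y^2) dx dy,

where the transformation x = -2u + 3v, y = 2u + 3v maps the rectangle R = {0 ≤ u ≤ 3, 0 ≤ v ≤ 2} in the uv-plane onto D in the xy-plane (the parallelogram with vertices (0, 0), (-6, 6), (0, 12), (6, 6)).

Compute the Jacobian determinant of (x, y) with respect to (u, v):

    ∂(x,y)/∂(u,v) = | -2  3 | = (-2)(3) - (3)(2) = -12.
                   | 2  3 |

Its absolute value is |J| = 12 (the area scaling factor).

Substituting x = -2u + 3v, y = 2u + 3v into the integrand,

    24x^2 + 24y^2 → 192u^2 + 432v^2,

so the integral becomes

    ∬_R (192u^2 + 432v^2) · |J| du dv = ∫_0^3 ∫_0^2 (2304u^2 + 5184v^2) dv du.

Inner (v): 4608u^2 + 13824.
Outer (u): 82944.

Therefore ∬_D (24x^2 + 24y^2) dx dy = 82944.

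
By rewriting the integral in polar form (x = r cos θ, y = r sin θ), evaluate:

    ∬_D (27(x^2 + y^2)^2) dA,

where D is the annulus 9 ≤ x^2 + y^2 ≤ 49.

The region D is 3 ≤ r ≤ 7, 0 ≤ θ ≤ 2π in polar coordinates, where x = r cos(θ), y = r sin(θ), and dA = r dr dθ.

Under the substitution, the integrand becomes 27r^4, so

    ∬_D (27(x^2 + y^2)^2) dA = ∫_{0}^{2π} ∫_{3}^{7} (27r^4) · r dr dθ.

Inner integral (in r): ∫_{3}^{7} (27r^4) · r dr = 526140.

Outer integral (in θ): ∫_{0}^{2π} (526140) dθ = 1052280π.

Therefore ∬_D (27(x^2 + y^2)^2) dA = 1052280π.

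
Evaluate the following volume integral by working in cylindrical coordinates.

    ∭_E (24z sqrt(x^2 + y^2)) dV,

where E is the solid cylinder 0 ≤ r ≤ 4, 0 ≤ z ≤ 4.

In cylindrical coordinates, x = r cos(θ), y = r sin(θ), z = z, and dV = r dr dθ dz.

The integrand becomes 24r z, so

    ∭_E (24z sqrt(x^2 + y^2)) dV = ∫_{0}^{2π} ∫_{0}^{4} ∫_{0}^{4} (24r z) · r dz dr dθ.

Inner (z): 192r^2.
Middle (r from 0 to 4): 4096.
Outer (θ): 8192π.

Therefore the triple integral equals 8192π.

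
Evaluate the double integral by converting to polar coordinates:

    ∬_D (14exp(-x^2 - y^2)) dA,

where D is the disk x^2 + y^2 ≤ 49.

The region D is 0 ≤ r ≤ 7, 0 ≤ θ ≤ 2π in polar coordinates, where x = r cos(θ), y = r sin(θ), and dA = r dr dθ.

Under the substitution, the integrand becomes 14exp(-r^2), so

    ∬_D (14exp(-x^2 - y^2)) dA = ∫_{0}^{2π} ∫_{0}^{7} (14exp(-r^2)) · r dr dθ.

Inner integral (in r): ∫_{0}^{7} (14exp(-r^2)) · r dr = 7 - 7exp(-49).

Outer integral (in θ): ∫_{0}^{2π} (7 - 7exp(-49)) dθ = -14π exp(-49) + 14π.

Therefore ∬_D (14exp(-x^2 - y^2)) dA = -14π exp(-49) + 14π.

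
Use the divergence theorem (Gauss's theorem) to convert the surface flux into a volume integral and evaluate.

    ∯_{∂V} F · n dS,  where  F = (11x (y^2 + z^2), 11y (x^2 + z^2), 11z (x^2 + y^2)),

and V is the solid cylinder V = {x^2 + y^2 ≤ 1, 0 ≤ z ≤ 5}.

By the divergence theorem,

    ∯_{∂V} F · n dS = ∭_V (∇ · F) dV.

Compute the divergence:
    ∇ · F = ∂F_x/∂x + ∂F_y/∂y + ∂F_z/∂z = 11y^2 + 11z^2 + 11x^2 + 11z^2 + 11x^2 + 11y^2 = 22x^2 + 22y^2 + 22z^2.

In cylindrical coordinates, x = r cos(θ), y = r sin(θ), z = z, dV = r dr dθ dz, with 0 ≤ r ≤ 1, 0 ≤ θ ≤ 2π, 0 ≤ z ≤ 5.

The integrand, after substitution and multiplying by the volume element, becomes (22r^2 + 22z^2) · r, so

    ∭_V (∇·F) dV = ∫_0^{2π} ∫_0^{1} ∫_0^{5} (22r^2 + 22z^2) · r dz dr dθ.

Inner (z from 0 to 5): 110r (r^2 + 25/3).
Middle (r from 0 to 1): 2915/6.
Outer (θ from 0 to 2π): 2915π/3.

Therefore ∯_{∂V} F · n dS = 2915π/3.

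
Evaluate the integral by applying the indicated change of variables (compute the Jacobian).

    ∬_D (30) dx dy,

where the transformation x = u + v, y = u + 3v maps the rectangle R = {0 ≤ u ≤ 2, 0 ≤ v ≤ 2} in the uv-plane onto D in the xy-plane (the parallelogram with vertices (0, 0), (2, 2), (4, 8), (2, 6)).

Compute the Jacobian determinant of (x, y) with respect to (u, v):

    ∂(x,y)/∂(u,v) = | 1  1 | = (1)(3) - (1)(1) = 2.
                   | 1  3 |

Its absolute value is |J| = 2 (the area scaling factor).

Substituting x = u + v, y = u + 3v into the integrand,

    30 → 30,

so the integral becomes

    ∬_R (30) · |J| du dv = ∫_0^2 ∫_0^2 (60) dv du.

Inner (v): 120.
Outer (u): 240.

Therefore ∬_D (30) dx dy = 240.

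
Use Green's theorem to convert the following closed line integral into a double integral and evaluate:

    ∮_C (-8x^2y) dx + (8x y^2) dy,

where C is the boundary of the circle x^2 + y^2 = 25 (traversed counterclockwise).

Green's theorem converts the closed line integral into a double integral over the enclosed region D:

    ∮_C P dx + Q dy = ∬_D (∂Q/∂x - ∂P/∂y) dA.

Here P = -8x^2y, Q = 8x y^2, so

    ∂Q/∂x = 8y^2,    ∂P/∂y = -8x^2,
    ∂Q/∂x - ∂P/∂y = 8x^2 + 8y^2.

D is the region x^2 + y^2 ≤ 25. Evaluating the double integral:

In polar coordinates (x = r cos θ, y = r sin θ, dA = r dr dθ) the integrand becomes 8r^2, so

    ∬_D (8x^2 + 8y^2) dA = ∫_0^{2π} ∫_0^{5} (8r^2) · r dr dθ.

Inner (r from 0 to 5): 1250.
Outer (θ from 0 to 2π): 2500π.

Therefore ∮_C P dx + Q dy = 2500π.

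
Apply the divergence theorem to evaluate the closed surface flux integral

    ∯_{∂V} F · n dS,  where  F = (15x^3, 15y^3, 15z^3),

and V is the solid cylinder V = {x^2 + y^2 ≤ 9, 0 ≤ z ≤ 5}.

By the divergence theorem,

    ∯_{∂V} F · n dS = ∭_V (∇ · F) dV.

Compute the divergence:
    ∇ · F = ∂F_x/∂x + ∂F_y/∂y + ∂F_z/∂z = 45x^2 + 45y^2 + 45z^2.

In cylindrical coordinates, x = r cos(θ), y = r sin(θ), z = z, dV = r dr dθ dz, with 0 ≤ r ≤ 3, 0 ≤ θ ≤ 2π, 0 ≤ z ≤ 5.

The integrand, after substitution and multiplying by the volume element, becomes (45r^2 + 45z^2) · r, so

    ∭_V (∇·F) dV = ∫_0^{2π} ∫_0^{3} ∫_0^{5} (45r^2 + 45z^2) · r dz dr dθ.

Inner (z from 0 to 5): 225r^3 + 1875r.
Middle (r from 0 to 3): 51975/4.
Outer (θ from 0 to 2π): 51975π/2.

Therefore ∯_{∂V} F · n dS = 51975π/2.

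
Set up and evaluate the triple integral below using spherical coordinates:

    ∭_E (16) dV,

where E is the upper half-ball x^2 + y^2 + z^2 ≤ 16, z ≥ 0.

In spherical coordinates, x = ρ sin(φ) cos(θ), y = ρ sin(φ) sin(θ), z = ρ cos(φ), and dV = ρ^2 sin(φ) dρ dφ dθ.

The integrand becomes 16, so

    ∭_E (16) dV = ∫_{0}^{2π} ∫_{0}^{π/2} ∫_{0}^{4} (16) · ρ^2 sin(φ) dρ dφ dθ.

Inner (ρ): 1024sin(φ)/3.
Middle (φ): 1024/3.
Outer (θ): 2048π/3.

Therefore the triple integral equals 2048π/3.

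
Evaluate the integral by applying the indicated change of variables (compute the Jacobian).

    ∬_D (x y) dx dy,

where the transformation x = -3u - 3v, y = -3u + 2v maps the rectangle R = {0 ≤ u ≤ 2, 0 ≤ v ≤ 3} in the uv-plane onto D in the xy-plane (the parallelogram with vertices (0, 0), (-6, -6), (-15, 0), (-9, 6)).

Compute the Jacobian determinant of (x, y) with respect to (u, v):

    ∂(x,y)/∂(u,v) = | -3  -3 | = (-3)(2) - (-3)(-3) = -15.
                   | -3  2 |

Its absolute value is |J| = 15 (the area scaling factor).

Substituting x = -3u - 3v, y = -3u + 2v into the integrand,

    x y → 9u^2 + 3u v - 6v^2,

so the integral becomes

    ∬_R (9u^2 + 3u v - 6v^2) · |J| du dv = ∫_0^2 ∫_0^3 (135u^2 + 45u v - 90v^2) dv du.

Inner (v): 405u^2 + 405u/2 - 810.
Outer (u): -135.

Therefore ∬_D (x y) dx dy = -135.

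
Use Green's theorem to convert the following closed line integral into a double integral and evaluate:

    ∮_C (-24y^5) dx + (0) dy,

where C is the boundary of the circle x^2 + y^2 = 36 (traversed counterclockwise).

Green's theorem converts the closed line integral into a double integral over the enclosed region D:

    ∮_C P dx + Q dy = ∬_D (∂Q/∂x - ∂P/∂y) dA.

Here P = -24y^5, Q = 0, so

    ∂Q/∂x = 0,    ∂P/∂y = -120y^4,
    ∂Q/∂x - ∂P/∂y = 120y^4.

D is the region x^2 + y^2 ≤ 36. Evaluating the double integral:

In polar coordinates (x = r cos θ, y = r sin θ, dA = r dr dθ) the integrand becomes 120r^4sin(θ)^4, so

    ∬_D (120y^4) dA = ∫_0^{2π} ∫_0^{6} (120r^4sin(θ)^4) · r dr dθ.

Inner (r from 0 to 6): 933120sin(θ)^4.
Outer (θ from 0 to 2π): 699840π.

Therefore ∮_C P dx + Q dy = 699840π.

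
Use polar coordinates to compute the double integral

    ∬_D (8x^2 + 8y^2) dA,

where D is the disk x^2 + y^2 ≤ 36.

The region D is 0 ≤ r ≤ 6, 0 ≤ θ ≤ 2π in polar coordinates, where x = r cos(θ), y = r sin(θ), and dA = r dr dθ.

Under the substitution, the integrand becomes 8r^2, so

    ∬_D (8x^2 + 8y^2) dA = ∫_{0}^{2π} ∫_{0}^{6} (8r^2) · r dr dθ.

Inner integral (in r): ∫_{0}^{6} (8r^2) · r dr = 2592.

Outer integral (in θ): ∫_{0}^{2π} (2592) dθ = 5184π.

Therefore ∬_D (8x^2 + 8y^2) dA = 5184π.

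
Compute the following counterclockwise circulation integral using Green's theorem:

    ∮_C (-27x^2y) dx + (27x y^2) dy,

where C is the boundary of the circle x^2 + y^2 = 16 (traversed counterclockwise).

Green's theorem converts the closed line integral into a double integral over the enclosed region D:

    ∮_C P dx + Q dy = ∬_D (∂Q/∂x - ∂P/∂y) dA.

Here P = -27x^2y, Q = 27x y^2, so

    ∂Q/∂x = 27y^2,    ∂P/∂y = -27x^2,
    ∂Q/∂x - ∂P/∂y = 27x^2 + 27y^2.

D is the region x^2 + y^2 ≤ 16. Evaluating the double integral:

In polar coordinates (x = r cos θ, y = r sin θ, dA = r dr dθ) the integrand becomes 27r^2, so

    ∬_D (27x^2 + 27y^2) dA = ∫_0^{2π} ∫_0^{4} (27r^2) · r dr dθ.

Inner (r from 0 to 4): 1728.
Outer (θ from 0 to 2π): 3456π.

Therefore ∮_C P dx + Q dy = 3456π.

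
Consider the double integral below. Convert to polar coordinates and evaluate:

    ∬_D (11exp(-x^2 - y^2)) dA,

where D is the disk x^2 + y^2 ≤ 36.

The region D is 0 ≤ r ≤ 6, 0 ≤ θ ≤ 2π in polar coordinates, where x = r cos(θ), y = r sin(θ), and dA = r dr dθ.

Under the substitution, the integrand becomes 11exp(-r^2), so

    ∬_D (11exp(-x^2 - y^2)) dA = ∫_{0}^{2π} ∫_{0}^{6} (11exp(-r^2)) · r dr dθ.

Inner integral (in r): ∫_{0}^{6} (11exp(-r^2)) · r dr = 11/2 - 11exp(-36)/2.

Outer integral (in θ): ∫_{0}^{2π} (11/2 - 11exp(-36)/2) dθ = -11π exp(-36) + 11π.

Therefore ∬_D (11exp(-x^2 - y^2)) dA = -11π exp(-36) + 11π.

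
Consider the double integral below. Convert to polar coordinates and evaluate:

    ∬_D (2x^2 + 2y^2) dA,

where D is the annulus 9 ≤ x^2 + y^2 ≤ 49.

The region D is 3 ≤ r ≤ 7, 0 ≤ θ ≤ 2π in polar coordinates, where x = r cos(θ), y = r sin(θ), and dA = r dr dθ.

Under the substitution, the integrand becomes 2r^2, so

    ∬_D (2x^2 + 2y^2) dA = ∫_{0}^{2π} ∫_{3}^{7} (2r^2) · r dr dθ.

Inner integral (in r): ∫_{3}^{7} (2r^2) · r dr = 1160.

Outer integral (in θ): ∫_{0}^{2π} (1160) dθ = 2320π.

Therefore ∬_D (2x^2 + 2y^2) dA = 2320π.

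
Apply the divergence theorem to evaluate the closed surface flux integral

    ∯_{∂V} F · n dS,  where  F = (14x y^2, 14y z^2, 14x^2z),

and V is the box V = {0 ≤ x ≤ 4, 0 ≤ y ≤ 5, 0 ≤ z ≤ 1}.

By the divergence theorem,

    ∯_{∂V} F · n dS = ∭_V (∇ · F) dV.

Compute the divergence:
    ∇ · F = ∂F_x/∂x + ∂F_y/∂y + ∂F_z/∂z = 14y^2 + 14z^2 + 14x^2 = 14x^2 + 14y^2 + 14z^2.

V is a rectangular box, so dV = dx dy dz with 0 ≤ x ≤ 4, 0 ≤ y ≤ 5, 0 ≤ z ≤ 1.

Integrate (14x^2 + 14y^2 + 14z^2) over V as an iterated integral:

    ∭_V (∇·F) dV = ∫_0^{4} ∫_0^{5} ∫_0^{1} (14x^2 + 14y^2 + 14z^2) dz dy dx.

Inner (z from 0 to 1): 14x^2 + 14y^2 + 14/3.
Middle (y from 0 to 5): 70x^2 + 1820/3.
Outer (x from 0 to 4): 3920.

Therefore ∯_{∂V} F · n dS = 3920.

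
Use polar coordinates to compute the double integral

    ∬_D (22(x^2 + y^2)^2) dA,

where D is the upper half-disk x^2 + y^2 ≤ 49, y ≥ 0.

The region D is 0 ≤ r ≤ 7, 0 ≤ θ ≤ π in polar coordinates, where x = r cos(θ), y = r sin(θ), and dA = r dr dθ.

Under the substitution, the integrand becomes 22r^4, so

    ∬_D (22(x^2 + y^2)^2) dA = ∫_{0}^{π} ∫_{0}^{7} (22r^4) · r dr dθ.

Inner integral (in r): ∫_{0}^{7} (22r^4) · r dr = 1294139/3.

Outer integral (in θ): ∫_{0}^{π} (1294139/3) dθ = 1294139π/3.

Therefore ∬_D (22(x^2 + y^2)^2) dA = 1294139π/3.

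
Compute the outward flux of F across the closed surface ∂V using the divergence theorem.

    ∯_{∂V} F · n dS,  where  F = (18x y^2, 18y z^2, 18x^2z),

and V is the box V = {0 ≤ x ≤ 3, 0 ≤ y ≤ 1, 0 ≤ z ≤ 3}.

By the divergence theorem,

    ∯_{∂V} F · n dS = ∭_V (∇ · F) dV.

Compute the divergence:
    ∇ · F = ∂F_x/∂x + ∂F_y/∂y + ∂F_z/∂z = 18y^2 + 18z^2 + 18x^2 = 18x^2 + 18y^2 + 18z^2.

V is a rectangular box, so dV = dx dy dz with 0 ≤ x ≤ 3, 0 ≤ y ≤ 1, 0 ≤ z ≤ 3.

Integrate (18x^2 + 18y^2 + 18z^2) over V as an iterated integral:

    ∭_V (∇·F) dV = ∫_0^{3} ∫_0^{1} ∫_0^{3} (18x^2 + 18y^2 + 18z^2) dz dy dx.

Inner (z from 0 to 3): 54x^2 + 54y^2 + 162.
Middle (y from 0 to 1): 54x^2 + 180.
Outer (x from 0 to 3): 1026.

Therefore ∯_{∂V} F · n dS = 1026.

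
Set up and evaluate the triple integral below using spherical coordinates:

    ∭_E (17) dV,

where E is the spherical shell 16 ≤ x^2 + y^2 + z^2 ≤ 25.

In spherical coordinates, x = ρ sin(φ) cos(θ), y = ρ sin(φ) sin(θ), z = ρ cos(φ), and dV = ρ^2 sin(φ) dρ dφ dθ.

The integrand becomes 17, so

    ∭_E (17) dV = ∫_{0}^{2π} ∫_{0}^{π} ∫_{4}^{5} (17) · ρ^2 sin(φ) dρ dφ dθ.

Inner (ρ): 1037sin(φ)/3.
Middle (φ): 2074/3.
Outer (θ): 4148π/3.

Therefore the triple integral equals 4148π/3.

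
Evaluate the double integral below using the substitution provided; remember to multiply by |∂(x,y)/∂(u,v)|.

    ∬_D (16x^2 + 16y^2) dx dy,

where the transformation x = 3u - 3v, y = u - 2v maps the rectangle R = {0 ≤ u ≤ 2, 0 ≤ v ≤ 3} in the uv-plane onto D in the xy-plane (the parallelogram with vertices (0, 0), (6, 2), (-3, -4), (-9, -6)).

Compute the Jacobian determinant of (x, y) with respect to (u, v):

    ∂(x,y)/∂(u,v) = | 3  -3 | = (3)(-2) - (-3)(1) = -3.
                   | 1  -2 |

Its absolute value is |J| = 3 (the area scaling factor).

Substituting x = 3u - 3v, y = u - 2v into the integrand,

    16x^2 + 16y^2 → 160u^2 - 352u v + 208v^2,

so the integral becomes

    ∬_R (160u^2 - 352u v + 208v^2) · |J| du dv = ∫_0^2 ∫_0^3 (480u^2 - 1056u v + 624v^2) dv du.

Inner (v): 1440u^2 - 4752u + 5616.
Outer (u): 5568.

Therefore ∬_D (16x^2 + 16y^2) dx dy = 5568.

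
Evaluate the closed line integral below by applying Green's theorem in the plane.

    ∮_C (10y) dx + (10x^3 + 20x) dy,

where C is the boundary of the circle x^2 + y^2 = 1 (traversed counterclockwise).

Green's theorem converts the closed line integral into a double integral over the enclosed region D:

    ∮_C P dx + Q dy = ∬_D (∂Q/∂x - ∂P/∂y) dA.

Here P = 10y, Q = 10x^3 + 20x, so

    ∂Q/∂x = 30x^2 + 20,    ∂P/∂y = 10,
    ∂Q/∂x - ∂P/∂y = 30x^2 + 10.

D is the region x^2 + y^2 ≤ 1. Evaluating the double integral:

In polar coordinates (x = r cos θ, y = r sin θ, dA = r dr dθ) the integrand becomes 30r^2cos(θ)^2 + 10, so

    ∬_D (30x^2 + 10) dA = ∫_0^{2π} ∫_0^{1} (30r^2cos(θ)^2 + 10) · r dr dθ.

Inner (r from 0 to 1): 15cos(θ)^2/2 + 5.
Outer (θ from 0 to 2π): 35π/2.

Therefore ∮_C P dx + Q dy = 35π/2.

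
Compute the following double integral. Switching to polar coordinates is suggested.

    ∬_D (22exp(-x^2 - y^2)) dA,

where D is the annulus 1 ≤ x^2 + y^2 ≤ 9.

The region D is 1 ≤ r ≤ 3, 0 ≤ θ ≤ 2π in polar coordinates, where x = r cos(θ), y = r sin(θ), and dA = r dr dθ.

Under the substitution, the integrand becomes 22exp(-r^2), so

    ∬_D (22exp(-x^2 - y^2)) dA = ∫_{0}^{2π} ∫_{1}^{3} (22exp(-r^2)) · r dr dθ.

Inner integral (in r): ∫_{1}^{3} (22exp(-r^2)) · r dr = -(11 - 11exp(8))exp(-9).

Outer integral (in θ): ∫_{0}^{2π} (-(11 - 11exp(8))exp(-9)) dθ = -22π (1 - exp(8))exp(-9).

Therefore ∬_D (22exp(-x^2 - y^2)) dA = -22π (1 - exp(8))exp(-9).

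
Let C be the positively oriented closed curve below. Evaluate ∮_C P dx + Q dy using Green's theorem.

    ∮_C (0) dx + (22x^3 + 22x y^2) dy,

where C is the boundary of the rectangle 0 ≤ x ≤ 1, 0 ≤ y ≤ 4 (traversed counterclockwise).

Green's theorem converts the closed line integral into a double integral over the enclosed region D:

    ∮_C P dx + Q dy = ∬_D (∂Q/∂x - ∂P/∂y) dA.

Here P = 0, Q = 22x^3 + 22x y^2, so

    ∂Q/∂x = 66x^2 + 22y^2,    ∂P/∂y = 0,
    ∂Q/∂x - ∂P/∂y = 66x^2 + 22y^2.

D is the region 0 ≤ x ≤ 1, 0 ≤ y ≤ 4. Evaluating the double integral:

    ∬_D (66x^2 + 22y^2) dA = ∫_0^{1} ∫_0^{4} (66x^2 + 22y^2) dy dx.

Inner (y from 0 to 4): 264x^2 + 1408/3.
Outer (x from 0 to 1): 1672/3.

Therefore ∮_C P dx + Q dy = 1672/3.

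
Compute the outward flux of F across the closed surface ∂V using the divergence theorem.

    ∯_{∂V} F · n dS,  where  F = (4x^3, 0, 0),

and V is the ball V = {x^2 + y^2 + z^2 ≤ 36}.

By the divergence theorem,

    ∯_{∂V} F · n dS = ∭_V (∇ · F) dV.

Compute the divergence:
    ∇ · F = ∂F_x/∂x + ∂F_y/∂y + ∂F_z/∂z = 12x^2 + 0 + 0 = 12x^2.

In spherical coordinates, x = ρ sin(φ) cos(θ), y = ρ sin(φ) sin(θ), z = ρ cos(φ), dV = ρ^2 sin(φ) dρ dφ dθ, with 0 ≤ ρ ≤ 6, 0 ≤ φ ≤ π, 0 ≤ θ ≤ 2π.

The integrand, after substitution and multiplying by the volume element, becomes (12ρ^2sin(φ)^2cos(θ)^2) · ρ^2 sin(φ), so

    ∭_V (∇·F) dV = ∫_0^{2π} ∫_0^{π} ∫_0^{6} (12ρ^2sin(φ)^2cos(θ)^2) · ρ^2 sin(φ) dρ dφ dθ.

Inner (ρ from 0 to 6): 93312sin(φ)^3cos(θ)^2/5.
Middle (φ from 0 to π): 124416cos(θ)^2/5.
Outer (θ from 0 to 2π): 124416π/5.

Therefore ∯_{∂V} F · n dS = 124416π/5.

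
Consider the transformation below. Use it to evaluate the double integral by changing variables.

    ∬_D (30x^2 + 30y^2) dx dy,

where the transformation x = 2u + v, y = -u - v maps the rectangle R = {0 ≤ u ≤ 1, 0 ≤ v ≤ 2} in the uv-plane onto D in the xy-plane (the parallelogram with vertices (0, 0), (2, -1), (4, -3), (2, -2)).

Compute the Jacobian determinant of (x, y) with respect to (u, v):

    ∂(x,y)/∂(u,v) = | 2  1 | = (2)(-1) - (1)(-1) = -1.
                   | -1  -1 |

Its absolute value is |J| = 1 (the area scaling factor).

Substituting x = 2u + v, y = -u - v into the integrand,

    30x^2 + 30y^2 → 150u^2 + 180u v + 60v^2,

so the integral becomes

    ∬_R (150u^2 + 180u v + 60v^2) · |J| du dv = ∫_0^1 ∫_0^2 (150u^2 + 180u v + 60v^2) dv du.

Inner (v): 300u^2 + 360u + 160.
Outer (u): 440.

Therefore ∬_D (30x^2 + 30y^2) dx dy = 440.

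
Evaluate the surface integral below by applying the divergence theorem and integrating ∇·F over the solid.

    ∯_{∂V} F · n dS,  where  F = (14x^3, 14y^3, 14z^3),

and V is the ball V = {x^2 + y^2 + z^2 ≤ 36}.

By the divergence theorem,

    ∯_{∂V} F · n dS = ∭_V (∇ · F) dV.

Compute the divergence:
    ∇ · F = ∂F_x/∂x + ∂F_y/∂y + ∂F_z/∂z = 42x^2 + 42y^2 + 42z^2.

In spherical coordinates, x = ρ sin(φ) cos(θ), y = ρ sin(φ) sin(θ), z = ρ cos(φ), dV = ρ^2 sin(φ) dρ dφ dθ, with 0 ≤ ρ ≤ 6, 0 ≤ φ ≤ π, 0 ≤ θ ≤ 2π.

The integrand, after substitution and multiplying by the volume element, becomes (42ρ^2) · ρ^2 sin(φ), so

    ∭_V (∇·F) dV = ∫_0^{2π} ∫_0^{π} ∫_0^{6} (42ρ^2) · ρ^2 sin(φ) dρ dφ dθ.

Inner (ρ from 0 to 6): 326592sin(φ)/5.
Middle (φ from 0 to π): 653184/5.
Outer (θ from 0 to 2π): 1306368π/5.

Therefore ∯_{∂V} F · n dS = 1306368π/5.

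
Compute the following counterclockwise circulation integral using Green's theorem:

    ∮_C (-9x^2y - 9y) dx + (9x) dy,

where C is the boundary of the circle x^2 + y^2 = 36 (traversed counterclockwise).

Green's theorem converts the closed line integral into a double integral over the enclosed region D:

    ∮_C P dx + Q dy = ∬_D (∂Q/∂x - ∂P/∂y) dA.

Here P = -9x^2y - 9y, Q = 9x, so

    ∂Q/∂x = 9,    ∂P/∂y = -9x^2 - 9,
    ∂Q/∂x - ∂P/∂y = 9x^2 + 18.

D is the region x^2 + y^2 ≤ 36. Evaluating the double integral:

In polar coordinates (x = r cos θ, y = r sin θ, dA = r dr dθ) the integrand becomes 9r^2cos(θ)^2 + 18, so

    ∬_D (9x^2 + 18) dA = ∫_0^{2π} ∫_0^{6} (9r^2cos(θ)^2 + 18) · r dr dθ.

Inner (r from 0 to 6): 2916cos(θ)^2 + 324.
Outer (θ from 0 to 2π): 3564π.

Therefore ∮_C P dx + Q dy = 3564π.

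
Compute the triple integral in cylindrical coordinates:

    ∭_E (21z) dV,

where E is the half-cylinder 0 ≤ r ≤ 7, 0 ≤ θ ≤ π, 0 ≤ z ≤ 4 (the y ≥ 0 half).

In cylindrical coordinates, x = r cos(θ), y = r sin(θ), z = z, and dV = r dr dθ dz.

The integrand becomes 21z, so

    ∭_E (21z) dV = ∫_{0}^{π} ∫_{0}^{7} ∫_{0}^{4} (21z) · r dz dr dθ.

Inner (z): 168r.
Middle (r from 0 to 7): 4116.
Outer (θ): 4116π.

Therefore the triple integral equals 4116π.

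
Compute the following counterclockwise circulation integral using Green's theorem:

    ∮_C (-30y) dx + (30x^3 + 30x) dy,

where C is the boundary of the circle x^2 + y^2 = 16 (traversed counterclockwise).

Green's theorem converts the closed line integral into a double integral over the enclosed region D:

    ∮_C P dx + Q dy = ∬_D (∂Q/∂x - ∂P/∂y) dA.

Here P = -30y, Q = 30x^3 + 30x, so

    ∂Q/∂x = 90x^2 + 30,    ∂P/∂y = -30,
    ∂Q/∂x - ∂P/∂y = 90x^2 + 60.

D is the region x^2 + y^2 ≤ 16. Evaluating the double integral:

In polar coordinates (x = r cos θ, y = r sin θ, dA = r dr dθ) the integrand becomes 90r^2cos(θ)^2 + 60, so

    ∬_D (90x^2 + 60) dA = ∫_0^{2π} ∫_0^{4} (90r^2cos(θ)^2 + 60) · r dr dθ.

Inner (r from 0 to 4): 5760cos(θ)^2 + 480.
Outer (θ from 0 to 2π): 6720π.

Therefore ∮_C P dx + Q dy = 6720π.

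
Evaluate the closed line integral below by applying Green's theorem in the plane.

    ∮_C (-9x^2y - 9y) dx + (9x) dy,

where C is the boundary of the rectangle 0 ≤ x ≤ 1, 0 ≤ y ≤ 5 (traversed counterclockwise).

Green's theorem converts the closed line integral into a double integral over the enclosed region D:

    ∮_C P dx + Q dy = ∬_D (∂Q/∂x - ∂P/∂y) dA.

Here P = -9x^2y - 9y, Q = 9x, so

    ∂Q/∂x = 9,    ∂P/∂y = -9x^2 - 9,
    ∂Q/∂x - ∂P/∂y = 9x^2 + 18.

D is the region 0 ≤ x ≤ 1, 0 ≤ y ≤ 5. Evaluating the double integral:

    ∬_D (9x^2 + 18) dA = ∫_0^{1} ∫_0^{5} (9x^2 + 18) dy dx.

Inner (y from 0 to 5): 45x^2 + 90.
Outer (x from 0 to 1): 105.

Therefore ∮_C P dx + Q dy = 105.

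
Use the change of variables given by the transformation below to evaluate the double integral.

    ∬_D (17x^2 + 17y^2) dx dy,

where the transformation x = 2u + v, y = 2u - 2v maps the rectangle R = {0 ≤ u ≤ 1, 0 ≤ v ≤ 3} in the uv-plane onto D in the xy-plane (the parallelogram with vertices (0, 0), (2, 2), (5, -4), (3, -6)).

Compute the Jacobian determinant of (x, y) with respect to (u, v):

    ∂(x,y)/∂(u,v) = | 2  1 | = (2)(-2) - (1)(2) = -6.
                   | 2  -2 |

Its absolute value is |J| = 6 (the area scaling factor).

Substituting x = 2u + v, y = 2u - 2v into the integrand,

    17x^2 + 17y^2 → 136u^2 - 68u v + 85v^2,

so the integral becomes

    ∬_R (136u^2 - 68u v + 85v^2) · |J| du dv = ∫_0^1 ∫_0^3 (816u^2 - 408u v + 510v^2) dv du.

Inner (v): 2448u^2 - 1836u + 4590.
Outer (u): 4488.

Therefore ∬_D (17x^2 + 17y^2) dx dy = 4488.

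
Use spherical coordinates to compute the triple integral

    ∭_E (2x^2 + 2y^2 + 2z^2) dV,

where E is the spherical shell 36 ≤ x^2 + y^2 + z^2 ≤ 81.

In spherical coordinates, x = ρ sin(φ) cos(θ), y = ρ sin(φ) sin(θ), z = ρ cos(φ), and dV = ρ^2 sin(φ) dρ dφ dθ.

The integrand becomes 2ρ^2, so

    ∭_E (2x^2 + 2y^2 + 2z^2) dV = ∫_{0}^{2π} ∫_{0}^{π} ∫_{6}^{9} (2ρ^2) · ρ^2 sin(φ) dρ dφ dθ.

Inner (ρ): 102546sin(φ)/5.
Middle (φ): 205092/5.
Outer (θ): 410184π/5.

Therefore the triple integral equals 410184π/5.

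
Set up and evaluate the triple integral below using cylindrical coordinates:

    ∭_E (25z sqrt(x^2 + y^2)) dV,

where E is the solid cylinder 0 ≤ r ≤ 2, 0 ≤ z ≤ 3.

In cylindrical coordinates, x = r cos(θ), y = r sin(θ), z = z, and dV = r dr dθ dz.

The integrand becomes 25r z, so

    ∭_E (25z sqrt(x^2 + y^2)) dV = ∫_{0}^{2π} ∫_{0}^{2} ∫_{0}^{3} (25r z) · r dz dr dθ.

Inner (z): 225r^2/2.
Middle (r from 0 to 2): 300.
Outer (θ): 600π.

Therefore the triple integral equals 600π.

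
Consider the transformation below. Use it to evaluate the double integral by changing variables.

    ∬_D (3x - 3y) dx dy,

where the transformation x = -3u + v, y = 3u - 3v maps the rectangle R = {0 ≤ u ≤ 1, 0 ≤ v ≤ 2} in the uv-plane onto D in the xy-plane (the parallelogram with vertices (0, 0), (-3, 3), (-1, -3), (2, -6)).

Compute the Jacobian determinant of (x, y) with respect to (u, v):

    ∂(x,y)/∂(u,v) = | -3  1 | = (-3)(-3) - (1)(3) = 6.
                   | 3  -3 |

Its absolute value is |J| = 6 (the area scaling factor).

Substituting x = -3u + v, y = 3u - 3v into the integrand,

    3x - 3y → -18u + 12v,

so the integral becomes

    ∬_R (-18u + 12v) · |J| du dv = ∫_0^1 ∫_0^2 (-108u + 72v) dv du.

Inner (v): 144 - 216u.
Outer (u): 36.

Therefore ∬_D (3x - 3y) dx dy = 36.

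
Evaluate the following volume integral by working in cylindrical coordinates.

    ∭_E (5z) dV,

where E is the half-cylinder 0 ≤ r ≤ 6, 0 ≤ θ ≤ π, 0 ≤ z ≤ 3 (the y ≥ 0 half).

In cylindrical coordinates, x = r cos(θ), y = r sin(θ), z = z, and dV = r dr dθ dz.

The integrand becomes 5z, so

    ∭_E (5z) dV = ∫_{0}^{π} ∫_{0}^{6} ∫_{0}^{3} (5z) · r dz dr dθ.

Inner (z): 45r/2.
Middle (r from 0 to 6): 405.
Outer (θ): 405π.

Therefore the triple integral equals 405π.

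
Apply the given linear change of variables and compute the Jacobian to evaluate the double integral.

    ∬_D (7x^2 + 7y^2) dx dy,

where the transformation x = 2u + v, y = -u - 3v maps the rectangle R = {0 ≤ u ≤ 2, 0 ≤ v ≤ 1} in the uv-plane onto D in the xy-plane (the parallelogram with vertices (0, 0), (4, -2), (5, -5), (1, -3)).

Compute the Jacobian determinant of (x, y) with respect to (u, v):

    ∂(x,y)/∂(u,v) = | 2  1 | = (2)(-3) - (1)(-1) = -5.
                   | -1  -3 |

Its absolute value is |J| = 5 (the area scaling factor).

Substituting x = 2u + v, y = -u - 3v into the integrand,

    7x^2 + 7y^2 → 35u^2 + 70u v + 70v^2,

so the integral becomes

    ∬_R (35u^2 + 70u v + 70v^2) · |J| du dv = ∫_0^2 ∫_0^1 (175u^2 + 350u v + 350v^2) dv du.

Inner (v): 175u^2 + 175u + 350/3.
Outer (u): 1050.

Therefore ∬_D (7x^2 + 7y^2) dx dy = 1050.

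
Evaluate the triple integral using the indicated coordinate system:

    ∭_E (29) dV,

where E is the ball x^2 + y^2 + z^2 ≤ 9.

In spherical coordinates, x = ρ sin(φ) cos(θ), y = ρ sin(φ) sin(θ), z = ρ cos(φ), and dV = ρ^2 sin(φ) dρ dφ dθ.

The integrand becomes 29, so

    ∭_E (29) dV = ∫_{0}^{2π} ∫_{0}^{π} ∫_{0}^{3} (29) · ρ^2 sin(φ) dρ dφ dθ.

Inner (ρ): 261sin(φ).
Middle (φ): 522.
Outer (θ): 1044π.

Therefore the triple integral equals 1044π.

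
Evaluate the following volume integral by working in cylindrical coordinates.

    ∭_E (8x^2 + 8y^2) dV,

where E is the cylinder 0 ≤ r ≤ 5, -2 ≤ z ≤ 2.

In cylindrical coordinates, x = r cos(θ), y = r sin(θ), z = z, and dV = r dr dθ dz.

The integrand becomes 8r^2, so

    ∭_E (8x^2 + 8y^2) dV = ∫_{0}^{2π} ∫_{0}^{5} ∫_{-2}^{2} (8r^2) · r dz dr dθ.

Inner (z): 32r^3.
Middle (r from 0 to 5): 5000.
Outer (θ): 10000π.

Therefore the triple integral equals 10000π.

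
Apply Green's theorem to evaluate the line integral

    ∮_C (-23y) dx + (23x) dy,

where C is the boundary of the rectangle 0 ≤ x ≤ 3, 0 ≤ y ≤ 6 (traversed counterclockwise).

Green's theorem converts the closed line integral into a double integral over the enclosed region D:

    ∮_C P dx + Q dy = ∬_D (∂Q/∂x - ∂P/∂y) dA.

Here P = -23y, Q = 23x, so

    ∂Q/∂x = 23,    ∂P/∂y = -23,
    ∂Q/∂x - ∂P/∂y = 46.

D is the region 0 ≤ x ≤ 3, 0 ≤ y ≤ 6. Evaluating the double integral:

    ∬_D (46) dA = ∫_0^{3} ∫_0^{6} (46) dy dx.

Inner (y from 0 to 6): 276.
Outer (x from 0 to 3): 828.

Therefore ∮_C P dx + Q dy = 828.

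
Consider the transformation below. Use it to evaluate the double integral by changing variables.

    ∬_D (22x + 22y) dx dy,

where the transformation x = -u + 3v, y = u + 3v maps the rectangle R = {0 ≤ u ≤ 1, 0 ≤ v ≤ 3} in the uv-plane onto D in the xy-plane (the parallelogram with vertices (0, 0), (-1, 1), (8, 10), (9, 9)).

Compute the Jacobian determinant of (x, y) with respect to (u, v):

    ∂(x,y)/∂(u,v) = | -1  3 | = (-1)(3) - (3)(1) = -6.
                   | 1  3 |

Its absolute value is |J| = 6 (the area scaling factor).

Substituting x = -u + 3v, y = u + 3v into the integrand,

    22x + 22y → 132v,

so the integral becomes

    ∬_R (132v) · |J| du dv = ∫_0^1 ∫_0^3 (792v) dv du.

Inner (v): 3564.
Outer (u): 3564.

Therefore ∬_D (22x + 22y) dx dy = 3564.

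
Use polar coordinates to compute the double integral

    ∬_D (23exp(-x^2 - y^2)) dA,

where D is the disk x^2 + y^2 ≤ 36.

The region D is 0 ≤ r ≤ 6, 0 ≤ θ ≤ 2π in polar coordinates, where x = r cos(θ), y = r sin(θ), and dA = r dr dθ.

Under the substitution, the integrand becomes 23exp(-r^2), so

    ∬_D (23exp(-x^2 - y^2)) dA = ∫_{0}^{2π} ∫_{0}^{6} (23exp(-r^2)) · r dr dθ.

Inner integral (in r): ∫_{0}^{6} (23exp(-r^2)) · r dr = 23/2 - 23exp(-36)/2.

Outer integral (in θ): ∫_{0}^{2π} (23/2 - 23exp(-36)/2) dθ = -23π exp(-36) + 23π.

Therefore ∬_D (23exp(-x^2 - y^2)) dA = -23π exp(-36) + 23π.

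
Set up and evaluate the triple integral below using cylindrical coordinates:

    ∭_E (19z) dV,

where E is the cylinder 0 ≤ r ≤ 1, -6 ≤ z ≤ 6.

In cylindrical coordinates, x = r cos(θ), y = r sin(θ), z = z, and dV = r dr dθ dz.

The integrand becomes 19z, so

    ∭_E (19z) dV = ∫_{0}^{2π} ∫_{0}^{1} ∫_{-6}^{6} (19z) · r dz dr dθ.

Inner (z): 0.
Middle (r from 0 to 1): 0.
Outer (θ): 0.

Therefore the triple integral equals 0.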